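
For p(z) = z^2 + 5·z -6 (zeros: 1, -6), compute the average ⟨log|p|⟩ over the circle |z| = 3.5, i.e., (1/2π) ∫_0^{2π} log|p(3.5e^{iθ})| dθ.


Zeros: -6, 1; r = 3.5.
Inside |z| < r: 1. Outside (|z| ≥ r): -6.
p(0) = -6, so log|p(0)| = log(6) = 1.7918.
Apply Jensen: I(r) = log|p(0)| + Σ_k log(r/|z_k|), summed over zeros inside |z| < r.
  log(r/|z_k|) for z_k = 1: log(3.5/1) = 1.2528
  Outside zeros (-6) contribute nothing to the Jensen sum.
Sum over inside zeros: 1.2528.
I(r) = log|p(0)| + (inside sum) = 1.7918 + 1.2528 = 3.0445.
Note: since some zeros are outside |z| ≤ r, the simplified n·log(r) form does NOT apply — only the inside zeros contribute.

I(r) ≈ 3.0445.


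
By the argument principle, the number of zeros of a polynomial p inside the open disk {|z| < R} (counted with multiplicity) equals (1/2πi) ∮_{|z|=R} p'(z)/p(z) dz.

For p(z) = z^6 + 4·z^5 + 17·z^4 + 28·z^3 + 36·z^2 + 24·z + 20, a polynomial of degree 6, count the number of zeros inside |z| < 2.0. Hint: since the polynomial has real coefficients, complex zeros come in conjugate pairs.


The zeros of p are: (-1 + 1i), (-1 - 1i), (-1 + 3i), (-1 - 3i), (0 + 1i), (0 - 1i).
Their magnitudes are: 1.414, 1.414, 3.162, 3.162, 1, 1.
Zeros with |z| < R = 2.0: (-1 + 1i), (-1 - 1i), (0 + 1i), (0 - 1i).
Count = 4.
By the argument principle, (1/2πi) ∮_{|z|=R} p'(z)/p(z) dz equals exactly this count.

Number of zeros inside |z| < 2.0: 4.


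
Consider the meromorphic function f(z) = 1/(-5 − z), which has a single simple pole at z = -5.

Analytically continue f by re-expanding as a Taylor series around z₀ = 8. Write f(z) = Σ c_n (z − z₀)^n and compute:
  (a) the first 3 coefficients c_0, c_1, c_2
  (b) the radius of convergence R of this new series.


Let w = z − z₀, so z = z₀ + w.
Then -5 − z = -5 − (z₀ + w) = (-5 − z₀) − w = -13 − w.
f(z) = 1/(-13 − w) = (1/(-13)) · 1/(1 − w/(-13)) = Σ_{n≥0} w^n / (-13)^(n+1).
So c_n = 1/(-13)^(n+1):
  c_0 = 1/(-13)^1 = -1/13.
  c_1 = 1/(-13)^2 = 1/169.
  c_2 = 1/(-13)^3 = -1/2197.
The series is valid for |w/d| < 1, i.e. |z − z₀| < |d|.
Radius of convergence: R = |-5 − z₀| = |-13| = 13 (distance from z₀ to the singularity z = -5).

c_0 = -1/13, c_1 = 1/169, c_2 = -1/2197; R = 13.


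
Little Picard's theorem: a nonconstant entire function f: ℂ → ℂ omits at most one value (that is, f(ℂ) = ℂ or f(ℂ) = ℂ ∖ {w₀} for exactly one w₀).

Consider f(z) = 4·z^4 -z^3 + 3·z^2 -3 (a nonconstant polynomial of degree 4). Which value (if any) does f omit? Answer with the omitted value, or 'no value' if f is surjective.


Little Picard bounds the complement of f(ℂ) to at most one point.
For every w ∈ ℂ, the equation p(z) − w = 0 is a nonconstant polynomial in z and hence has at least one root by the fundamental theorem of algebra. So p is surjective onto ℂ, omitting no value.

Omitted value: no value.


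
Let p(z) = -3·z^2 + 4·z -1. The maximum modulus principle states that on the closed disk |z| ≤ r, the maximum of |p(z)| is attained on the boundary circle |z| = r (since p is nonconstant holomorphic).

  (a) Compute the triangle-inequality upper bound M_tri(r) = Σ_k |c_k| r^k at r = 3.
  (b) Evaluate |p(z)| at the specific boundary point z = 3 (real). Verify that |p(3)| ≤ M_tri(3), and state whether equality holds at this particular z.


Coefficients: c_0 = -1, c_1 = 4, c_2 = -3. Radius r = 3.
Part (a). Triangle bound: M_tri(r) = Σ_k |c_k| r^k
  = |-1|·3^0 + |4|·3^1 + |-3|·3^2
  = 1 + 12 + 27 = 40.
This bounds M(r) := max_{|z|=r} |p(z)| from above; equality holds iff all terms c_k z^k can be made to align in phase at a single z on |z|=r.
Part (b). At z = 3 (real, on the circle |z| = r):
  p(3) = (-1)·3^0 + (4)·3^1 + (-3)·3^2 = -16.
  |p(3)| = 16.
Check: |p(3)| = 16 ≤ 40 = M_tri(3). ✓ Equality does not hold at z = 3 (the coefficients have mixed signs, so the terms do not all align in phase there).

M_tri(3) = 40; |p(3)| = 16; equality at z=3: no.


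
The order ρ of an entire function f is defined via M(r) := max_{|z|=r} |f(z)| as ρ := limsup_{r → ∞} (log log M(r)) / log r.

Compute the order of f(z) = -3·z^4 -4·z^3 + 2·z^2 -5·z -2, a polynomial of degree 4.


|f(z)| ≤ Σ|c_k|·r^k = O(r^4) as r → ∞. Polynomial growth is O(e^{r^ε}) for every ε > 0 (since r^4/e^{r^ε} → 0), so ρ ≤ ε for all ε > 0, i.e. ρ = 0. Every nonconstant polynomial has order 0.
Therefore ρ = 0.

Order ρ = 0.


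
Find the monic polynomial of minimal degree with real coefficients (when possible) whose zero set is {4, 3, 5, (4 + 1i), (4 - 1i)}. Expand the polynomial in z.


The polynomial is p(z) = ∏_{α ∈ S} (z − α), where S = {4, 3, 5, (4 + 1i), (4 - 1i)}.
Expanding the product yields: p(z) = z^5 -20·z^4 + 160·z^3 -640·z^2 + 1279·z -1020.
Note conjugate pairs combine to real quadratics: (z − (4+1i))(z − (4−1i)) = z² − 8z + 17.
The resulting polynomial has degree 5 and real coefficients as required.

p(z) = z^5 -20·z^4 + 160·z^3 -640·z^2 + 1279·z -1020.


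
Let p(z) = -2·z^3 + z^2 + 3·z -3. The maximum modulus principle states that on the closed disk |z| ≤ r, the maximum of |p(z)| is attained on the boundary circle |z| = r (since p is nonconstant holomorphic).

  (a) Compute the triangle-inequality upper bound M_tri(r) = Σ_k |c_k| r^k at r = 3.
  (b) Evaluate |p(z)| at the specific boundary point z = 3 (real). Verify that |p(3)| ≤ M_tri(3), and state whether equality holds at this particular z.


Coefficients: c_0 = -3, c_1 = 3, c_2 = 1, c_3 = -2. Radius r = 3.
Part (a). Triangle bound: M_tri(r) = Σ_k |c_k| r^k
  = |-3|·3^0 + |3|·3^1 + |1|·3^2 + |-2|·3^3
  = 3 + 9 + 9 + 54 = 75.
This bounds M(r) := max_{|z|=r} |p(z)| from above; equality holds iff all terms c_k z^k can be made to align in phase at a single z on |z|=r.
Part (b). At z = 3 (real, on the circle |z| = r):
  p(3) = (-3)·3^0 + (3)·3^1 + (1)·3^2 + (-2)·3^3 = -39.
  |p(3)| = 39.
Check: |p(3)| = 39 ≤ 75 = M_tri(3). ✓ Equality does not hold at z = 3 (the coefficients have mixed signs, so the terms do not all align in phase there).

M_tri(3) = 75; |p(3)| = 39; equality at z=3: no.


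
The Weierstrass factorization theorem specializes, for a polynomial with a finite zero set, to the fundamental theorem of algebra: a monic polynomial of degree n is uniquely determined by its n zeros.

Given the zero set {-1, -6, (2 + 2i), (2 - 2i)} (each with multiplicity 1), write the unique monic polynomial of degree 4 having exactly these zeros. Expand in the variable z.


The polynomial is p(z) = ∏_{α ∈ S} (z − α), where S = {-1, -6, (2 + 2i), (2 - 2i)}.
Expanding the product yields: p(z) = z^4 + 3·z^3 -14·z^2 + 32·z + 48.
Note conjugate pairs combine to real quadratics: (z − (2+2i))(z − (2−2i)) = z² − 4z + 8.
The resulting polynomial has degree 4 and real coefficients as required.

p(z) = z^4 + 3·z^3 -14·z^2 + 32·z + 48.


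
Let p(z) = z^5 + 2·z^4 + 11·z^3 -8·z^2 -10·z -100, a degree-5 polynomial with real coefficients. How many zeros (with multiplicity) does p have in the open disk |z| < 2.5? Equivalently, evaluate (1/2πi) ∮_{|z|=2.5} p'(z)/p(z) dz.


The zeros of p are: (-1 + 2i), (-1 - 2i), 2, (-1 + 3i), (-1 - 3i).
Their magnitudes are: 2.236, 2.236, 2, 3.162, 3.162.
Zeros with |z| < R = 2.5: (-1 + 2i), (-1 - 2i), 2.
Count = 3.
By the argument principle, (1/2πi) ∮_{|z|=R} p'(z)/p(z) dz equals exactly this count.

Number of zeros inside |z| < 2.5: 3.


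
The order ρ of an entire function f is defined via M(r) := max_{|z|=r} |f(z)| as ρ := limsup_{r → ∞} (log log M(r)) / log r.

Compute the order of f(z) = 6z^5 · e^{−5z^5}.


M(r) = max_{|z|=r} |6|·|z|^5·|e^{−5z^5}| = 6·r^5 · e^{5r^5} (the factors attain their maxima compatibly on |z|=r). Then log M(r) = log 6 + 5·log r + 5r^5, dominated by the last term, so log log M(r) ~ 5·log r. The polynomial factor 6z^5 contributes only a log r term and does not affect the order. ρ = 5.
Therefore ρ = 5.

Order ρ = 5.


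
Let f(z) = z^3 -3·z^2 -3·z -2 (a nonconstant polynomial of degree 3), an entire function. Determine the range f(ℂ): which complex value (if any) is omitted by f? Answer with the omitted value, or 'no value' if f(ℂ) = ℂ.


Little Picard bounds the complement of f(ℂ) to at most one point.
For every w ∈ ℂ, the equation p(z) − w = 0 is a nonconstant polynomial in z and hence has at least one root by the fundamental theorem of algebra. So p is surjective onto ℂ, omitting no value.

Omitted value: no value.


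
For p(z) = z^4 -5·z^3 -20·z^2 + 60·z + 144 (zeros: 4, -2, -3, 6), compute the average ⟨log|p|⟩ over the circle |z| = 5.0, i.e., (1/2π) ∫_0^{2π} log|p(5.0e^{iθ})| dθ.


Zeros: -3, -2, 4, 6; r = 5.0.
Inside |z| < r: -3, -2, 4. Outside (|z| ≥ r): 6.
p(0) = 144, so log|p(0)| = log(144) = 4.9698.
Apply Jensen: I(r) = log|p(0)| + Σ_k log(r/|z_k|), summed over zeros inside |z| < r.
  log(r/|z_k|) for z_k = 4: log(5.0/4) = 0.2231
  log(r/|z_k|) for z_k = -2: log(5.0/2) = 0.9163
  log(r/|z_k|) for z_k = -3: log(5.0/3) = 0.5108
  Outside zeros (6) contribute nothing to the Jensen sum.
Sum over inside zeros: 1.6503.
I(r) = log|p(0)| + (inside sum) = 4.9698 + 1.6503 = 6.6201.
Note: since some zeros are outside |z| ≤ r, the simplified n·log(r) form does NOT apply — only the inside zeros contribute.

I(r) ≈ 6.6201.


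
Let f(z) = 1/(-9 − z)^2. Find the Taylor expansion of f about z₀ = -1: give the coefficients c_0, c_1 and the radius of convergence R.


Let w = z − z₀, so z = z₀ + w.
Then -9 − z = -9 − (z₀ + w) = (-9 − z₀) − w = -8 − w.
f(z) = 1/(-8 − w)^2 = (1/(-8)^2) · (1 − w/(-8))^{−2}.
By the binomial series (1−u)^{−2} = Σ_{n≥0} C(n+1, 1) u^n for |u|<1, with u = w/(-8):
  c_n = C(n+1, 1) / (-8)^(n+2).
  c_0 = 1/(-8)^2 = 1/64.
  c_1 = 2/(-8)^3 = -1/256.
The series is valid for |w/d| < 1, i.e. |z − z₀| < |d|.
Radius of convergence: R = |-9 − z₀| = |-8| = 8 (distance from z₀ to the singularity z = -9).

c_0 = 1/64, c_1 = -1/256; R = 8.


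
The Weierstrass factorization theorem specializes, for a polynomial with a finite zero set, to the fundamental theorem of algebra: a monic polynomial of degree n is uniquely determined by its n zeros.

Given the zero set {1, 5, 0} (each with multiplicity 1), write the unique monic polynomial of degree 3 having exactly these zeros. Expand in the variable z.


The polynomial is p(z) = ∏_{α ∈ S} (z − α), where S = {1, 5, 0}.
Expanding the product yields: p(z) = z^3 -6·z^2 + 5·z.
The resulting polynomial has degree 3 and real coefficients as required.

p(z) = z^3 -6·z^2 + 5·z.


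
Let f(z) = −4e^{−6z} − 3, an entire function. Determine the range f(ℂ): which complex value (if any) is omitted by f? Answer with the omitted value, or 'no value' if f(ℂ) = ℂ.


Little Picard bounds the complement of f(ℂ) to at most one point.
e^{−6z} is never zero on ℂ, so -4·e^{−6z} takes every value in ℂ ∖ {0}. Adding -3 shifts the range to ℂ ∖ {-3}. Thus f omits exactly the value -3.

Omitted value: -3.


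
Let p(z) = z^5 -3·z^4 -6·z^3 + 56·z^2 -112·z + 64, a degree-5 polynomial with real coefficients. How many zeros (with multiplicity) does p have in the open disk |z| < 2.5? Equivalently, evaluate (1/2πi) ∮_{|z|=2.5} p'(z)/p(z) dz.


The zeros of p are: (2 + 2i), (2 - 2i), 2, -4, 1.
Their magnitudes are: 2.828, 2.828, 2, 4, 1.
Zeros with |z| < R = 2.5: 2, 1.
Count = 2.
By the argument principle, (1/2πi) ∮_{|z|=R} p'(z)/p(z) dz equals exactly this count.

Number of zeros inside |z| < 2.5: 2.


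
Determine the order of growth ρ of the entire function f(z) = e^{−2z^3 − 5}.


|e^{−2z^3 − 5}| = e^{Re(-2·z^3) + -5} ≤ e^{2|z|^3 + -5} = e^{2r^3 + -5} on |z| = r, so ρ ≤ 3. Choosing z on |z|=r so that -2·z^3 is real positive (always possible by picking arg z appropriately) gives |f(z)| = e^{2r^3 + -5}, matching the bound. The additive constant -5 does not affect log log M(r) ~ 3·log r. Hence ρ = 3.
Therefore ρ = 3.

Order ρ = 3.


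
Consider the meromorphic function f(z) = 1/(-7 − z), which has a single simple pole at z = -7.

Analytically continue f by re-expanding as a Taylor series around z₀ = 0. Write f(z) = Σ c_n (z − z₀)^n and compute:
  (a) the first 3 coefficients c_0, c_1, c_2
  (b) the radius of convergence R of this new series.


Let w = z − z₀, so z = z₀ + w.
Then -7 − z = -7 − (z₀ + w) = (-7 − z₀) − w = -7 − w.
f(z) = 1/(-7 − w) = (1/(-7)) · 1/(1 − w/(-7)) = Σ_{n≥0} w^n / (-7)^(n+1).
So c_n = 1/(-7)^(n+1):
  c_0 = 1/(-7)^1 = -1/7.
  c_1 = 1/(-7)^2 = 1/49.
  c_2 = 1/(-7)^3 = -1/343.
The series is valid for |w/d| < 1, i.e. |z − z₀| < |d|.
Radius of convergence: R = |-7 − z₀| = |-7| = 7 (distance from z₀ to the singularity z = -7).

c_0 = -1/7, c_1 = 1/49, c_2 = -1/343; R = 7.


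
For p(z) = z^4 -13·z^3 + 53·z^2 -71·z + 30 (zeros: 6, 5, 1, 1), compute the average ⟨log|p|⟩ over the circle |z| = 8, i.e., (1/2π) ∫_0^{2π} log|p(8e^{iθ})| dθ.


Zeros: 1, 1, 5, 6; r = 8.
Inside |z| < r: 1, 1, 5, 6. Outside (|z| ≥ r): ∅.
p(0) = 30, so log|p(0)| = log(30) = 3.4012.
Apply Jensen: I(r) = log|p(0)| + Σ_k log(r/|z_k|), summed over zeros inside |z| < r.
  log(r/|z_k|) for z_k = 6: log(8/6) = 0.2877
  log(r/|z_k|) for z_k = 5: log(8/5) = 0.4700
  log(r/|z_k|) for z_k = 1: log(8/1) = 2.0794
  log(r/|z_k|) for z_k = 1: log(8/1) = 2.0794
Sum over inside zeros: 4.9166.
I(r) = log|p(0)| + (inside sum) = 3.4012 + 4.9166 = 8.3178.
Closed form (all zeros inside, monic): I(r) = n·log(r) = 4·log(8) = 8.3178. ✓

I(r) ≈ 8.3178.


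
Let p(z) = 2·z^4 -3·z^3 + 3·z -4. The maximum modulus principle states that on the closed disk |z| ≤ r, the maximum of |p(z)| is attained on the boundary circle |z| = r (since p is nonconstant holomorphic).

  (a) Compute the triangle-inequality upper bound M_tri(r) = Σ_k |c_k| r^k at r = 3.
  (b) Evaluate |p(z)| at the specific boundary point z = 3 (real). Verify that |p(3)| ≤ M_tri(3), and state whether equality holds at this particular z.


Coefficients: c_0 = -4, c_1 = 3, c_2 = 0, c_3 = -3, c_4 = 2. Radius r = 3.
Part (a). Triangle bound: M_tri(r) = Σ_k |c_k| r^k
  = |-4|·3^0 + |3|·3^1 + |0|·3^2 + |-3|·3^3 + |2|·3^4
  = 4 + 9 + 0 + 81 + 162 = 256.
This bounds M(r) := max_{|z|=r} |p(z)| from above; equality holds iff all terms c_k z^k can be made to align in phase at a single z on |z|=r.
Part (b). At z = 3 (real, on the circle |z| = r):
  p(3) = (-4)·3^0 + (3)·3^1 + (0)·3^2 + (-3)·3^3 + (2)·3^4 = 86.
  |p(3)| = 86.
Check: |p(3)| = 86 ≤ 256 = M_tri(3). ✓ Equality does not hold at z = 3 (the coefficients have mixed signs, so the terms do not all align in phase there).

M_tri(3) = 256; |p(3)| = 86; equality at z=3: no.


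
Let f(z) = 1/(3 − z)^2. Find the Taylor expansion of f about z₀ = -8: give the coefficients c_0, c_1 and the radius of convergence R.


Let w = z − z₀, so z = z₀ + w.
Then 3 − z = 3 − (z₀ + w) = (3 − z₀) − w = 11 − w.
f(z) = 1/(11 − w)^2 = (1/(11)^2) · (1 − w/(11))^{−2}.
By the binomial series (1−u)^{−2} = Σ_{n≥0} C(n+1, 1) u^n for |u|<1, with u = w/(11):
  c_n = C(n+1, 1) / (11)^(n+2).
  c_0 = 1/(11)^2 = 1/121.
  c_1 = 2/(11)^3 = 2/1331.
The series is valid for |w/d| < 1, i.e. |z − z₀| < |d|.
Radius of convergence: R = |3 − z₀| = |11| = 11 (distance from z₀ to the singularity z = 3).

c_0 = 1/121, c_1 = 2/1331; R = 11.


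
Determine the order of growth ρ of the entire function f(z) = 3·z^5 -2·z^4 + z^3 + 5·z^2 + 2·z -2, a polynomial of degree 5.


|f(z)| ≤ Σ|c_k|·r^k = O(r^5) as r → ∞. Polynomial growth is O(e^{r^ε}) for every ε > 0 (since r^5/e^{r^ε} → 0), so ρ ≤ ε for all ε > 0, i.e. ρ = 0. Every nonconstant polynomial has order 0.
Therefore ρ = 0.

Order ρ = 0.


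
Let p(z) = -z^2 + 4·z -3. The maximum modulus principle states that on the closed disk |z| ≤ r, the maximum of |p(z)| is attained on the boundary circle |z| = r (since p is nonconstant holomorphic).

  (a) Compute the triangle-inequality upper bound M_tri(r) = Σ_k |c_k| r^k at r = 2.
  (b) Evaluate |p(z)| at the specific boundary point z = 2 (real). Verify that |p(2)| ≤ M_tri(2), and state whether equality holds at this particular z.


Coefficients: c_0 = -3, c_1 = 4, c_2 = -1. Radius r = 2.
Part (a). Triangle bound: M_tri(r) = Σ_k |c_k| r^k
  = |-3|·2^0 + |4|·2^1 + |-1|·2^2
  = 3 + 8 + 4 = 15.
This bounds M(r) := max_{|z|=r} |p(z)| from above; equality holds iff all terms c_k z^k can be made to align in phase at a single z on |z|=r.
Part (b). At z = 2 (real, on the circle |z| = r):
  p(2) = (-3)·2^0 + (4)·2^1 + (-1)·2^2 = 1.
  |p(2)| = 1.
Check: |p(2)| = 1 ≤ 15 = M_tri(2). ✓ Equality does not hold at z = 2 (the coefficients have mixed signs, so the terms do not all align in phase there).

M_tri(2) = 15; |p(2)| = 1; equality at z=2: no.


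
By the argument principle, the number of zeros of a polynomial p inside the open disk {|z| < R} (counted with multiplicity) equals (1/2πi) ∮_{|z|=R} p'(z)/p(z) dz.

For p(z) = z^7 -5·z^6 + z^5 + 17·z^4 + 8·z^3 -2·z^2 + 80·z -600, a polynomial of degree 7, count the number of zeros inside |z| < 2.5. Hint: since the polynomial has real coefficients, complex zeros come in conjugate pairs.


The zeros of p are: 3, (-2 + 1i), (-2 - 1i), (0 + 2i), (0 - 2i), (3 + 1i), (3 - 1i).
Their magnitudes are: 3, 2.236, 2.236, 2, 2, 3.162, 3.162.
Zeros with |z| < R = 2.5: (-2 + 1i), (-2 - 1i), (0 + 2i), (0 - 2i).
Count = 4.
By the argument principle, (1/2πi) ∮_{|z|=R} p'(z)/p(z) dz equals exactly this count.

Number of zeros inside |z| < 2.5: 4.


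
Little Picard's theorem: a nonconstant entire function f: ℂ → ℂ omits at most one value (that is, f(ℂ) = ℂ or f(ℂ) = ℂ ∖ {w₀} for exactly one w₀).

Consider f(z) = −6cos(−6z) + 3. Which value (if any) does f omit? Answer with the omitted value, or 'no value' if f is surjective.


Little Picard bounds the complement of f(ℂ) to at most one point.
cos is entire and surjective onto ℂ: for every w ∈ ℂ, cos(ζ) = w has a solution ζ ∈ ℂ (e.g., via the complex inverse arccos). With ζ = −6z this gives z = ζ/(-6). Then -6·cos(−6z) takes every value in -6·ℂ = ℂ, and adding 3 is a bijection of ℂ. So f is surjective and omits no value. (Note: only on the real line is cos bounded by [−1, 1].)

Omitted value: no value.


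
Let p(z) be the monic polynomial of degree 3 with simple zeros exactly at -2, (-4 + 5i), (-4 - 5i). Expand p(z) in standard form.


The polynomial is p(z) = ∏_{α ∈ S} (z − α), where S = {-2, (-4 + 5i), (-4 - 5i)}.
Expanding the product yields: p(z) = z^3 + 10·z^2 + 57·z + 82.
Note conjugate pairs combine to real quadratics: (z − (-4+5i))(z − (-4−5i)) = z² + 8z + 41.
The resulting polynomial has degree 3 and real coefficients as required.

p(z) = z^3 + 10·z^2 + 57·z + 82.


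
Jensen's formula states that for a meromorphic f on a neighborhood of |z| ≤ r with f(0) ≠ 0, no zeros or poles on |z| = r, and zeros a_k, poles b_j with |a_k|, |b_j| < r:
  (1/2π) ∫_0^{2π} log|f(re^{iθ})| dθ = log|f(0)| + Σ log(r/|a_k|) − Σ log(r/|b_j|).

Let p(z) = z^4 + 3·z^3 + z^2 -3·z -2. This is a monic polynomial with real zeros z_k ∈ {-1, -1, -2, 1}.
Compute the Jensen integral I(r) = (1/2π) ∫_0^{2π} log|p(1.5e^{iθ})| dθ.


Zeros: -2, -1, -1, 1; r = 1.5.
Inside |z| < r: -1, -1, 1. Outside (|z| ≥ r): -2.
p(0) = -2, so log|p(0)| = log(2) = 0.6931.
Apply Jensen: I(r) = log|p(0)| + Σ_k log(r/|z_k|), summed over zeros inside |z| < r.
  log(r/|z_k|) for z_k = -1: log(1.5/1) = 0.4055
  log(r/|z_k|) for z_k = -1: log(1.5/1) = 0.4055
  log(r/|z_k|) for z_k = 1: log(1.5/1) = 0.4055
  Outside zeros (-2) contribute nothing to the Jensen sum.
Sum over inside zeros: 1.2164.
I(r) = log|p(0)| + (inside sum) = 0.6931 + 1.2164 = 1.9095.
Note: since some zeros are outside |z| ≤ r, the simplified n·log(r) form does NOT apply — only the inside zeros contribute.

I(r) ≈ 1.9095.


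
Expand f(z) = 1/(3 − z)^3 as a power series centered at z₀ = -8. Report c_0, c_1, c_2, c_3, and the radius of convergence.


Let w = z − z₀, so z = z₀ + w.
Then 3 − z = 3 − (z₀ + w) = (3 − z₀) − w = 11 − w.
f(z) = 1/(11 − w)^3 = (1/(11)^3) · (1 − w/(11))^{−3}.
By the binomial series (1−u)^{−3} = Σ_{n≥0} C(n+2, 2) u^n for |u|<1, with u = w/(11):
  c_n = C(n+2, 2) / (11)^(n+3).
  c_0 = 1/(11)^3 = 1/1331.
  c_1 = 3/(11)^4 = 3/14641.
  c_2 = 6/(11)^5 = 6/161051.
  c_3 = 10/(11)^6 = 10/1771561.
The series is valid for |w/d| < 1, i.e. |z − z₀| < |d|.
Radius of convergence: R = |3 − z₀| = |11| = 11 (distance from z₀ to the singularity z = 3).

c_0 = 1/1331, c_1 = 3/14641, c_2 = 6/161051, c_3 = 10/1771561; R = 11.


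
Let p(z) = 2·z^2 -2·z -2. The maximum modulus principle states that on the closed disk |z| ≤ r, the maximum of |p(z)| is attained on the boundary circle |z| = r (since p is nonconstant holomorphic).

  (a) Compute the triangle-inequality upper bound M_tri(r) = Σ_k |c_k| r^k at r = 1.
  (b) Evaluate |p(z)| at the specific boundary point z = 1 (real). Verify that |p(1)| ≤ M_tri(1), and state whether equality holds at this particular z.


Coefficients: c_0 = -2, c_1 = -2, c_2 = 2. Radius r = 1.
Part (a). Triangle bound: M_tri(r) = Σ_k |c_k| r^k
  = |-2|·1^0 + |-2|·1^1 + |2|·1^2
  = 2 + 2 + 2 = 6.
This bounds M(r) := max_{|z|=r} |p(z)| from above; equality holds iff all terms c_k z^k can be made to align in phase at a single z on |z|=r.
Part (b). At z = 1 (real, on the circle |z| = r):
  p(1) = (-2)·1^0 + (-2)·1^1 + (2)·1^2 = -2.
  |p(1)| = 2.
Check: |p(1)| = 2 ≤ 6 = M_tri(1). ✓ Equality does not hold at z = 1 (the coefficients have mixed signs, so the terms do not all align in phase there).

M_tri(1) = 6; |p(1)| = 2; equality at z=1: no.


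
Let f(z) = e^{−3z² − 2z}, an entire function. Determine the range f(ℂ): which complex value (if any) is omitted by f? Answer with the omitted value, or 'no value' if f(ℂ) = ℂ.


Little Picard bounds the complement of f(ℂ) to at most one point.
The exponent g(z) = −3z² − 2z is a nonconstant polynomial, hence surjective onto ℂ. So e^{g(z)} takes every value in {e^w : w ∈ ℂ} = ℂ ∖ {0}. Adding 0 shifts the range to ℂ ∖ {0}. f omits exactly 0.

Omitted value: 0.


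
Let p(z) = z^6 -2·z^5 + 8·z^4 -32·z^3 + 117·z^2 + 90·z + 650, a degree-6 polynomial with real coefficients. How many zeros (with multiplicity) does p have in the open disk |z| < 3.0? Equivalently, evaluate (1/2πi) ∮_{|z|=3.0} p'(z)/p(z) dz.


The zeros of p are: (-1 + 2i), (-1 - 2i), (-1 + 3i), (-1 - 3i), (3 + 2i), (3 - 2i).
Their magnitudes are: 2.236, 2.236, 3.162, 3.162, 3.606, 3.606.
Zeros with |z| < R = 3.0: (-1 + 2i), (-1 - 2i).
Count = 2.
By the argument principle, (1/2πi) ∮_{|z|=R} p'(z)/p(z) dz equals exactly this count.

Number of zeros inside |z| < 3.0: 2.


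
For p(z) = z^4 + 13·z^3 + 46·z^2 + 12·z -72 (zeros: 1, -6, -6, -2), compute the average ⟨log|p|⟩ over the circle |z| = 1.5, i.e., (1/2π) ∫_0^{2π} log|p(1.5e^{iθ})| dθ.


Zeros: -6, -6, -2, 1; r = 1.5.
Inside |z| < r: 1. Outside (|z| ≥ r): -6, -6, -2.
p(0) = -72, so log|p(0)| = log(72) = 4.2767.
Apply Jensen: I(r) = log|p(0)| + Σ_k log(r/|z_k|), summed over zeros inside |z| < r.
  log(r/|z_k|) for z_k = 1: log(1.5/1) = 0.4055
  Outside zeros (-6, -6, -2) contribute nothing to the Jensen sum.
Sum over inside zeros: 0.4055.
I(r) = log|p(0)| + (inside sum) = 4.2767 + 0.4055 = 4.6821.
Note: since some zeros are outside |z| ≤ r, the simplified n·log(r) form does NOT apply — only the inside zeros contribute.

I(r) ≈ 4.6821.


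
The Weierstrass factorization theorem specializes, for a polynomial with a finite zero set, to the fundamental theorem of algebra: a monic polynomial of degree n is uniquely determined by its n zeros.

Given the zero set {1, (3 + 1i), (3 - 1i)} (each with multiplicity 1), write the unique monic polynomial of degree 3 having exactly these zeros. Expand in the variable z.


The polynomial is p(z) = ∏_{α ∈ S} (z − α), where S = {1, (3 + 1i), (3 - 1i)}.
Expanding the product yields: p(z) = z^3 -7·z^2 + 16·z -10.
Note conjugate pairs combine to real quadratics: (z − (3+1i))(z − (3−1i)) = z² − 6z + 10.
The resulting polynomial has degree 3 and real coefficients as required.

p(z) = z^3 -7·z^2 + 16·z -10.


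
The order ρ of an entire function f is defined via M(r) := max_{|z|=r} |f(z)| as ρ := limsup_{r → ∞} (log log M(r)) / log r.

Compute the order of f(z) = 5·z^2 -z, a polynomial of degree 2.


|f(z)| ≤ Σ|c_k|·r^k = O(r^2) as r → ∞. Polynomial growth is O(e^{r^ε}) for every ε > 0 (since r^2/e^{r^ε} → 0), so ρ ≤ ε for all ε > 0, i.e. ρ = 0. Every nonconstant polynomial has order 0.
Therefore ρ = 0.

Order ρ = 0.


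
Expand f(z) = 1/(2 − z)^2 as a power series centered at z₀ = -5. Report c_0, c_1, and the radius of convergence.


Let w = z − z₀, so z = z₀ + w.
Then 2 − z = 2 − (z₀ + w) = (2 − z₀) − w = 7 − w.
f(z) = 1/(7 − w)^2 = (1/(7)^2) · (1 − w/(7))^{−2}.
By the binomial series (1−u)^{−2} = Σ_{n≥0} C(n+1, 1) u^n for |u|<1, with u = w/(7):
  c_n = C(n+1, 1) / (7)^(n+2).
  c_0 = 1/(7)^2 = 1/49.
  c_1 = 2/(7)^3 = 2/343.
The series is valid for |w/d| < 1, i.e. |z − z₀| < |d|.
Radius of convergence: R = |2 − z₀| = |7| = 7 (distance from z₀ to the singularity z = 2).

c_0 = 1/49, c_1 = 2/343; R = 7.


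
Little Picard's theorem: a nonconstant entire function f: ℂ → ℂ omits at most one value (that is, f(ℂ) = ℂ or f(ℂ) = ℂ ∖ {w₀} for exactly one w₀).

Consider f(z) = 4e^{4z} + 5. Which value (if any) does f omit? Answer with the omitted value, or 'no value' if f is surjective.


Little Picard bounds the complement of f(ℂ) to at most one point.
e^{4z} is never zero on ℂ, so 4·e^{4z} takes every value in ℂ ∖ {0}. Adding 5 shifts the range to ℂ ∖ {5}. Thus f omits exactly the value 5.

Omitted value: 5.


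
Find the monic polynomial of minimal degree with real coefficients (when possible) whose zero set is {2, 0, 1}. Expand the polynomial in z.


The polynomial is p(z) = ∏_{α ∈ S} (z − α), where S = {2, 0, 1}.
Expanding the product yields: p(z) = z^3 -3·z^2 + 2·z.
The resulting polynomial has degree 3 and real coefficients as required.

p(z) = z^3 -3·z^2 + 2·z.


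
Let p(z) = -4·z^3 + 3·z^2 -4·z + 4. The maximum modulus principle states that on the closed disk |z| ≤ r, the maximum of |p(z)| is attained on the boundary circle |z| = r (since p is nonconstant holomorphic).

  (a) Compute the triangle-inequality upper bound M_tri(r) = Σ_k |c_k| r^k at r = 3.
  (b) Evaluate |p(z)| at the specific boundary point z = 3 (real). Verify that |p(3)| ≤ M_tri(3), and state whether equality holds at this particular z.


Coefficients: c_0 = 4, c_1 = -4, c_2 = 3, c_3 = -4. Radius r = 3.
Part (a). Triangle bound: M_tri(r) = Σ_k |c_k| r^k
  = |4|·3^0 + |-4|·3^1 + |3|·3^2 + |-4|·3^3
  = 4 + 12 + 27 + 108 = 151.
This bounds M(r) := max_{|z|=r} |p(z)| from above; equality holds iff all terms c_k z^k can be made to align in phase at a single z on |z|=r.
Part (b). At z = 3 (real, on the circle |z| = r):
  p(3) = (4)·3^0 + (-4)·3^1 + (3)·3^2 + (-4)·3^3 = -89.
  |p(3)| = 89.
Check: |p(3)| = 89 ≤ 151 = M_tri(3). ✓ Equality does not hold at z = 3 (the coefficients have mixed signs, so the terms do not all align in phase there).

M_tri(3) = 151; |p(3)| = 89; equality at z=3: no.


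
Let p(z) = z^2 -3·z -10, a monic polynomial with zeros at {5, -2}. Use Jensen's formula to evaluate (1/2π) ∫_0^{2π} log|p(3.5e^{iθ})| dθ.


Zeros: -2, 5; r = 3.5.
Inside |z| < r: -2. Outside (|z| ≥ r): 5.
p(0) = -10, so log|p(0)| = log(10) = 2.3026.
Apply Jensen: I(r) = log|p(0)| + Σ_k log(r/|z_k|), summed over zeros inside |z| < r.
  log(r/|z_k|) for z_k = -2: log(3.5/2) = 0.5596
  Outside zeros (5) contribute nothing to the Jensen sum.
Sum over inside zeros: 0.5596.
I(r) = log|p(0)| + (inside sum) = 2.3026 + 0.5596 = 2.8622.
Note: since some zeros are outside |z| ≤ r, the simplified n·log(r) form does NOT apply — only the inside zeros contribute.

I(r) ≈ 2.8622.


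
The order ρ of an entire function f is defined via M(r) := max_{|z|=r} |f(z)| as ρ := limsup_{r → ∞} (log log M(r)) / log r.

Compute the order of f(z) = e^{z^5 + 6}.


|e^{z^5 + 6}| = e^{Re(1·z^5) + 6} ≤ e^{1|z|^5 + 6} = e^{1r^5 + 6} on |z| = r, so ρ ≤ 5. Choosing z on |z|=r so that 1·z^5 is real positive (always possible by picking arg z appropriately) gives |f(z)| = e^{1r^5 + 6}, matching the bound. The additive constant 6 does not affect log log M(r) ~ 5·log r. Hence ρ = 5.
Therefore ρ = 5.

Order ρ = 5.


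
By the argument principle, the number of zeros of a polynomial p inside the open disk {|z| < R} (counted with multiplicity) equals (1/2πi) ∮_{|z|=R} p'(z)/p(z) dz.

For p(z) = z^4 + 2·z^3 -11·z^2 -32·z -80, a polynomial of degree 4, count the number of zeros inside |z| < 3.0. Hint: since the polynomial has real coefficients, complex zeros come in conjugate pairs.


The zeros of p are: -4, 4, (-1 + 2i), (-1 - 2i).
Their magnitudes are: 4, 4, 2.236, 2.236.
Zeros with |z| < R = 3.0: (-1 + 2i), (-1 - 2i).
Count = 2.
By the argument principle, (1/2πi) ∮_{|z|=R} p'(z)/p(z) dz equals exactly this count.

Number of zeros inside |z| < 3.0: 2.


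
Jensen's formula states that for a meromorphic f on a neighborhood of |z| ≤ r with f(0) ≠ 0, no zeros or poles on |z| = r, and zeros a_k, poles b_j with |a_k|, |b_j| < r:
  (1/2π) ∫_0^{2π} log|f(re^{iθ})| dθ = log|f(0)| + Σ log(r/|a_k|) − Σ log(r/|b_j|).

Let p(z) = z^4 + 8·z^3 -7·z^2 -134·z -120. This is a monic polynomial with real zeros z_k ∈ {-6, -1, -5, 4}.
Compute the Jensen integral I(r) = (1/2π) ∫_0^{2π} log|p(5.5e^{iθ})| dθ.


Zeros: -6, -5, -1, 4; r = 5.5.
Inside |z| < r: -5, -1, 4. Outside (|z| ≥ r): -6.
p(0) = -120, so log|p(0)| = log(120) = 4.7875.
Apply Jensen: I(r) = log|p(0)| + Σ_k log(r/|z_k|), summed over zeros inside |z| < r.
  log(r/|z_k|) for z_k = -1: log(5.5/1) = 1.7047
  log(r/|z_k|) for z_k = -5: log(5.5/5) = 0.0953
  log(r/|z_k|) for z_k = 4: log(5.5/4) = 0.3185
  Outside zeros (-6) contribute nothing to the Jensen sum.
Sum over inside zeros: 2.1185.
I(r) = log|p(0)| + (inside sum) = 4.7875 + 2.1185 = 6.9060.
Note: since some zeros are outside |z| ≤ r, the simplified n·log(r) form does NOT apply — only the inside zeros contribute.

I(r) ≈ 6.9060.


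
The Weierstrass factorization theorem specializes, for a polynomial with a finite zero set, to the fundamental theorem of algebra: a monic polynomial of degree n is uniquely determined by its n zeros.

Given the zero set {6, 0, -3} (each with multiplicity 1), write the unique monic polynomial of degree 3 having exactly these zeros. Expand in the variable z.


The polynomial is p(z) = ∏_{α ∈ S} (z − α), where S = {6, 0, -3}.
Expanding the product yields: p(z) = z^3 -3·z^2 -18·z.
The resulting polynomial has degree 3 and real coefficients as required.

p(z) = z^3 -3·z^2 -18·z.


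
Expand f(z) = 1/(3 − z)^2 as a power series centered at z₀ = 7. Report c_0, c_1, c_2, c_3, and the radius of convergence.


Let w = z − z₀, so z = z₀ + w.
Then 3 − z = 3 − (z₀ + w) = (3 − z₀) − w = -4 − w.
f(z) = 1/(-4 − w)^2 = (1/(-4)^2) · (1 − w/(-4))^{−2}.
By the binomial series (1−u)^{−2} = Σ_{n≥0} C(n+1, 1) u^n for |u|<1, with u = w/(-4):
  c_n = C(n+1, 1) / (-4)^(n+2).
  c_0 = 1/(-4)^2 = 1/16.
  c_1 = 2/(-4)^3 = -1/32.
  c_2 = 3/(-4)^4 = 3/256.
  c_3 = 4/(-4)^5 = -1/256.
The series is valid for |w/d| < 1, i.e. |z − z₀| < |d|.
Radius of convergence: R = |3 − z₀| = |-4| = 4 (distance from z₀ to the singularity z = 3).

c_0 = 1/16, c_1 = -1/32, c_2 = 3/256, c_3 = -1/256; R = 4.


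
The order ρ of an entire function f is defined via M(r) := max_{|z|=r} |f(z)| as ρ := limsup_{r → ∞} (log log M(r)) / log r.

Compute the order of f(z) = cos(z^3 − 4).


Write cos(w) = (e^{iw} ± e^{−iw})/(2 or 2i), so |cos(w)| ≤ e^{|w|}. With w = z^3 − 4, |w| ≤ 1r^3 + 4 on |z|=r, giving M(r) ≤ e^{1r^3 + 4} and ρ ≤ 3. For the lower bound, choose z on |z|=r with 1z^3 purely imaginary of modulus 1r^3; then |cos(z^3 − 4)| grows like e^{1r^3}/2, so ρ ≥ 3. Hence ρ = 3.
Therefore ρ = 3.

Order ρ = 3.


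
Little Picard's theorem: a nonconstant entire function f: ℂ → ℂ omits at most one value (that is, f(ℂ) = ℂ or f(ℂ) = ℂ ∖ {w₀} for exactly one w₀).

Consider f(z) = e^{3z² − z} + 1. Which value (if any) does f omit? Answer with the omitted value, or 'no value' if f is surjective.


Little Picard bounds the complement of f(ℂ) to at most one point.
The exponent g(z) = 3z² − z is a nonconstant polynomial, hence surjective onto ℂ. So e^{g(z)} takes every value in {e^w : w ∈ ℂ} = ℂ ∖ {0}. Adding 1 shifts the range to ℂ ∖ {1}. f omits exactly 1.

Omitted value: 1.


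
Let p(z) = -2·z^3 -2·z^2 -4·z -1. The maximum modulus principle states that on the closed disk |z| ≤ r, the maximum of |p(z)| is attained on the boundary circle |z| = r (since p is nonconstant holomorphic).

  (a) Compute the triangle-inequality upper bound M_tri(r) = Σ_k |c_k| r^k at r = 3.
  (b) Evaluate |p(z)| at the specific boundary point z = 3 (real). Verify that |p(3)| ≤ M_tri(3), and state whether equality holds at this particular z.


Coefficients: c_0 = -1, c_1 = -4, c_2 = -2, c_3 = -2. Radius r = 3.
Part (a). Triangle bound: M_tri(r) = Σ_k |c_k| r^k
  = |-1|·3^0 + |-4|·3^1 + |-2|·3^2 + |-2|·3^3
  = 1 + 12 + 18 + 54 = 85.
This bounds M(r) := max_{|z|=r} |p(z)| from above; equality holds iff all terms c_k z^k can be made to align in phase at a single z on |z|=r.
Part (b). At z = 3 (real, on the circle |z| = r):
  p(3) = (-1)·3^0 + (-4)·3^1 + (-2)·3^2 + (-2)·3^3 = -85.
  |p(3)| = 85.
Since all nonzero coefficients share the same sign, |p(3)| = 85 = M_tri(3); the triangle bound is attained at z = 3, so in fact M(r) = 85.

M_tri(3) = 85; |p(3)| = 85; equality at z=3: yes.


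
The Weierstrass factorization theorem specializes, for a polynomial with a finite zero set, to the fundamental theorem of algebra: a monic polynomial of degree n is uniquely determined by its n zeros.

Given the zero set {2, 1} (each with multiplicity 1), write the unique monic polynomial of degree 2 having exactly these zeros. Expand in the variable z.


The polynomial is p(z) = ∏_{α ∈ S} (z − α), where S = {2, 1}.
Expanding the product yields: p(z) = z^2 -3·z + 2.
The resulting polynomial has degree 2 and real coefficients as required.

p(z) = z^2 -3·z + 2.


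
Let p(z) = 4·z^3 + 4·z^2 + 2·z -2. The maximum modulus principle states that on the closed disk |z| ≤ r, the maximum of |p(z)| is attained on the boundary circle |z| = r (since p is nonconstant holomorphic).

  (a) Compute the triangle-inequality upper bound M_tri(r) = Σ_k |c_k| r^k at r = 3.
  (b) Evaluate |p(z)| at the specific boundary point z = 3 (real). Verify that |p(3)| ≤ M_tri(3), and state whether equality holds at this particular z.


Coefficients: c_0 = -2, c_1 = 2, c_2 = 4, c_3 = 4. Radius r = 3.
Part (a). Triangle bound: M_tri(r) = Σ_k |c_k| r^k
  = |-2|·3^0 + |2|·3^1 + |4|·3^2 + |4|·3^3
  = 2 + 6 + 36 + 108 = 152.
This bounds M(r) := max_{|z|=r} |p(z)| from above; equality holds iff all terms c_k z^k can be made to align in phase at a single z on |z|=r.
Part (b). At z = 3 (real, on the circle |z| = r):
  p(3) = (-2)·3^0 + (2)·3^1 + (4)·3^2 + (4)·3^3 = 148.
  |p(3)| = 148.
Check: |p(3)| = 148 ≤ 152 = M_tri(3). ✓ Equality does not hold at z = 3 (the coefficients have mixed signs, so the terms do not all align in phase there).

M_tri(3) = 152; |p(3)| = 148; equality at z=3: no.


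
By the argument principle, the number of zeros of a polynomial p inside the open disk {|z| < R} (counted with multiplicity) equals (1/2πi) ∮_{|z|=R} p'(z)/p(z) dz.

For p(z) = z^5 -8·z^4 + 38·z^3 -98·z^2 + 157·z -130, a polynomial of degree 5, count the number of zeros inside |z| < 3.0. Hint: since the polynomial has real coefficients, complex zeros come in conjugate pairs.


The zeros of p are: (2 + 3i), (2 - 3i), 2, (1 + 2i), (1 - 2i).
Their magnitudes are: 3.606, 3.606, 2, 2.236, 2.236.
Zeros with |z| < R = 3.0: 2, (1 + 2i), (1 - 2i).
Count = 3.
By the argument principle, (1/2πi) ∮_{|z|=R} p'(z)/p(z) dz equals exactly this count.

Number of zeros inside |z| < 3.0: 3.


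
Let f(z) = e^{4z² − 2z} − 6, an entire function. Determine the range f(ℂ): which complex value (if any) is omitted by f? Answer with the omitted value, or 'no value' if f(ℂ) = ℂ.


Little Picard bounds the complement of f(ℂ) to at most one point.
The exponent g(z) = 4z² − 2z is a nonconstant polynomial, hence surjective onto ℂ. So e^{g(z)} takes every value in {e^w : w ∈ ℂ} = ℂ ∖ {0}. Adding -6 shifts the range to ℂ ∖ {-6}. f omits exactly -6.

Omitted value: -6.


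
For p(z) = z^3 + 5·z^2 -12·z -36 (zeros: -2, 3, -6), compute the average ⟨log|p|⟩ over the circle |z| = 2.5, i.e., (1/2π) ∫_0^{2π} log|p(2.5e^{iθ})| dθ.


Zeros: -6, -2, 3; r = 2.5.
Inside |z| < r: -2. Outside (|z| ≥ r): -6, 3.
p(0) = -36, so log|p(0)| = log(36) = 3.5835.
Apply Jensen: I(r) = log|p(0)| + Σ_k log(r/|z_k|), summed over zeros inside |z| < r.
  log(r/|z_k|) for z_k = -2: log(2.5/2) = 0.2231
  Outside zeros (-6, 3) contribute nothing to the Jensen sum.
Sum over inside zeros: 0.2231.
I(r) = log|p(0)| + (inside sum) = 3.5835 + 0.2231 = 3.8067.
Note: since some zeros are outside |z| ≤ r, the simplified n·log(r) form does NOT apply — only the inside zeros contribute.

I(r) ≈ 3.8067.


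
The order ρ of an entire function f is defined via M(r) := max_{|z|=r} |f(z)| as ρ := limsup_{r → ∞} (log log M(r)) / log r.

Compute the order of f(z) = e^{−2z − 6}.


|e^{−2z − 6}| = e^{Re(-2·z) + -6} ≤ e^{2|z|^1 + -6} = e^{2r^1 + -6} on |z| = r, so ρ ≤ 1. Choosing z on |z|=r so that -2·z is real positive (always possible by picking arg z appropriately) gives |f(z)| = e^{2r^1 + -6}, matching the bound. The additive constant -6 does not affect log log M(r) ~ 1·log r. Hence ρ = 1.
Therefore ρ = 1.

Order ρ = 1.


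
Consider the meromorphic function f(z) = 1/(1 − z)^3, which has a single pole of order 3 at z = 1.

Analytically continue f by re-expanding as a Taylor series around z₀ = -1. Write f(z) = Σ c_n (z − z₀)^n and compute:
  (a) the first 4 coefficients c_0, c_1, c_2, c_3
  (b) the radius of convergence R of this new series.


Let w = z − z₀, so z = z₀ + w.
Then 1 − z = 1 − (z₀ + w) = (1 − z₀) − w = 2 − w.
f(z) = 1/(2 − w)^3 = (1/(2)^3) · (1 − w/(2))^{−3}.
By the binomial series (1−u)^{−3} = Σ_{n≥0} C(n+2, 2) u^n for |u|<1, with u = w/(2):
  c_n = C(n+2, 2) / (2)^(n+3).
  c_0 = 1/(2)^3 = 1/8.
  c_1 = 3/(2)^4 = 3/16.
  c_2 = 6/(2)^5 = 3/16.
  c_3 = 10/(2)^6 = 5/32.
The series is valid for |w/d| < 1, i.e. |z − z₀| < |d|.
Radius of convergence: R = |1 − z₀| = |2| = 2 (distance from z₀ to the singularity z = 1).

c_0 = 1/8, c_1 = 3/16, c_2 = 3/16, c_3 = 5/32; R = 2.


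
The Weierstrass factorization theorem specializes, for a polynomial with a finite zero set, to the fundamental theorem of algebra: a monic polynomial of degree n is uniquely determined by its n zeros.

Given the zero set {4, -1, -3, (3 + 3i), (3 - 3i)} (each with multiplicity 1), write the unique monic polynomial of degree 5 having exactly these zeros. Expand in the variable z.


The polynomial is p(z) = ∏_{α ∈ S} (z − α), where S = {4, -1, -3, (3 + 3i), (3 - 3i)}.
Expanding the product yields: p(z) = z^5 -6·z^4 + 5·z^3 + 66·z^2 -162·z -216.
Note conjugate pairs combine to real quadratics: (z − (3+3i))(z − (3−3i)) = z² − 6z + 18.
The resulting polynomial has degree 5 and real coefficients as required.

p(z) = z^5 -6·z^4 + 5·z^3 + 66·z^2 -162·z -216.


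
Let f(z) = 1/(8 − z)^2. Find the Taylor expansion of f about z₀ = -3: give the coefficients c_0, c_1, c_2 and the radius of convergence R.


Let w = z − z₀, so z = z₀ + w.
Then 8 − z = 8 − (z₀ + w) = (8 − z₀) − w = 11 − w.
f(z) = 1/(11 − w)^2 = (1/(11)^2) · (1 − w/(11))^{−2}.
By the binomial series (1−u)^{−2} = Σ_{n≥0} C(n+1, 1) u^n for |u|<1, with u = w/(11):
  c_n = C(n+1, 1) / (11)^(n+2).
  c_0 = 1/(11)^2 = 1/121.
  c_1 = 2/(11)^3 = 2/1331.
  c_2 = 3/(11)^4 = 3/14641.
The series is valid for |w/d| < 1, i.e. |z − z₀| < |d|.
Radius of convergence: R = |8 − z₀| = |11| = 11 (distance from z₀ to the singularity z = 8).

c_0 = 1/121, c_1 = 2/1331, c_2 = 3/14641; R = 11.
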